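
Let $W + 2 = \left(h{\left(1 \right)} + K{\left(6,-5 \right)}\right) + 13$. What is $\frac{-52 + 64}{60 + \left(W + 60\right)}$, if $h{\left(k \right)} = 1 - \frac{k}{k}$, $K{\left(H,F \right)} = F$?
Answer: $\frac{2}{21} \approx 0.095238$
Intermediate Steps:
$h{\left(k \right)} = 0$ ($h{\left(k \right)} = 1 - 1 = 0$)
$W = 6$ ($W = -2 + \left(\left(0 - 5\right) + 13\right) = -2 + \left(-5 + 13\right) = -2 + 8 = 6$)
$\frac{-52 + 64}{60 + \left(W + 60\right)} = \frac{-52 + 64}{60 + \left(6 + 60\right)} = \frac{12}{60 + 66} = \frac{12}{126} = 12 \cdot \frac{1}{126} = \frac{2}{21}$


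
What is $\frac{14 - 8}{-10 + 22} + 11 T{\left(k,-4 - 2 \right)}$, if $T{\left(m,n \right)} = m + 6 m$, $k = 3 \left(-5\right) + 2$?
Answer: $- \frac{2001}{2} \approx -1000.5$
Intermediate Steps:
$k = -13$ ($k = -15 + 2 = -13$)
$T{\left(m,n \right)} = 7 m$
$\frac{14 - 8}{-10 + 22} + 11 T{\left(k,-4 - 2 \right)} = \frac{14 - 8}{-10 + 22} + 11 \cdot 7 \left(-13\right) = \frac{6}{12} + 11 \left(-91\right) = 6 \cdot \frac{1}{12} - 1001 = \frac{1}{2} - 1001 = - \frac{2001}{2}$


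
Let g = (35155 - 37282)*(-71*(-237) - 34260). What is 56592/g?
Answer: 2096/1373333 ≈ 0.0015262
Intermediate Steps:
g = 37079991 (g = -2127*(16827 - 34260) = -2127*(-17433) = 37079991)
56592/g = 56592/37079991 = 56592*(1/37079991) = 2096/1373333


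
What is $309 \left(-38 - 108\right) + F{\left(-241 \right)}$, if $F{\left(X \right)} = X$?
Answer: $-45355$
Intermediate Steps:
$309 \left(-38 - 108\right) + F{\left(-241 \right)} = 309 \left(-38 - 108\right) - 241 = 309 \left(-146\right) - 241 = -45114 - 241 = -45355$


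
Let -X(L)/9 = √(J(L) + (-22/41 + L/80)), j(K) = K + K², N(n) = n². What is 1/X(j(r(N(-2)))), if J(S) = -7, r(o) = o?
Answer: 2*I*√48995/10755 ≈ 0.041162*I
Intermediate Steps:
X(L) = -9*√(-309/41 + L/80) (X(L) = -9*√(-7 + (-22/41 + L/80)) = -9*√(-309/41 + L/80))
1/X(j(r(N(-2)))) = 1/(-9*√(-5067600 + 8405*((-2)²*(1 + (-2)²)))/820) = 1/(-9*√(-5067600 + 8405*(4*(1 + 4)))/820) = 1/(-9*√(-5067600 + 8405*(4*5))/820) = 1/(-9*√(-5067600 + 8405*20)/820) = 1/(-9*√(-5067600 + 168100)/820) = 1/(-9*I*√48995/82) = 2*I*√48995/10755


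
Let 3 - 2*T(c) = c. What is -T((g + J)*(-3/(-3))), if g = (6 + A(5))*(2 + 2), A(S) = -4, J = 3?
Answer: 4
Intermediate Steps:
g = 8 (g = (6 - 4)*(2 + 2) = 2*4 = 8)
T(c) = 3/2 - c/2
-T((g + J)*(-3/(-3))) = -(3/2 - (8 + 3)*(-3/(-3))/2) = -(3/2 - 11*(-3*(-⅓))/2) = -(3/2 - 11/2) = -1*(-4) = 4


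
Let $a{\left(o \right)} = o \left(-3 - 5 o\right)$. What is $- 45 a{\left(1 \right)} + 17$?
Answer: $377$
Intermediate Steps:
$- 45 a{\left(1 \right)} + 17 = - 45 \left(\left(-1\right) 1 \left(3 + 5 \cdot 1\right)\right) + 17 = - 45 \left(\left(-1\right) 1 \left(3 + 5\right)\right) + 17 = - 45 \left(\left(-1\right) 1 \cdot 8\right) + 17 = \left(-45\right) \left(-8\right) + 17 = 360 + 17 = 377$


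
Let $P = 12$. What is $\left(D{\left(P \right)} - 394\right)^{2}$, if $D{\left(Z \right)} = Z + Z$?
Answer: $136900$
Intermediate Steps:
$D{\left(Z \right)} = 2 Z$
$\left(D{\left(P \right)} - 394\right)^{2} = \left(2 \cdot 12 - 394\right)^{2} = \left(24 - 394\right)^{2} = \left(-370\right)^{2} = 136900$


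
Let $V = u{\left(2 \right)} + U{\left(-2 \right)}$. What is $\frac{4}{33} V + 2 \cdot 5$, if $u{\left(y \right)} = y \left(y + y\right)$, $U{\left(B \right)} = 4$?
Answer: $\frac{126}{11} \approx 11.455$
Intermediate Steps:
$u{\left(y \right)} = 2 y^{2}$ ($u{\left(y \right)} = y 2 y = 2 y^{2}$)
$V = 12$ ($V = 2 \cdot 2^{2} + 4 = 2 \cdot 4 + 4 = 8 + 4 = 12$)
$\frac{4}{33} V + 2 \cdot 5 = \frac{4}{33} \cdot 12 + 2 \cdot 5 = 4 \cdot \frac{1}{33} \cdot 12 + 10 = \frac{4}{33} \cdot 12 + 10 = \frac{16}{11} + 10 = \frac{126}{11}$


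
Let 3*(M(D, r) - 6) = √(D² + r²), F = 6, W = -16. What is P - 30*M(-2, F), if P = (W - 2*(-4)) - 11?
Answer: -199 - 20*√10 ≈ -262.25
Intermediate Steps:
P = -19 (P = (-16 - 2*(-4)) - 11 = (-16 + 8) - 11 = -8 - 11 = -19)
M(D, r) = 6 + √(D² + r²)/3
P - 30*M(-2, F) = -19 - 30*(6 + √((-2)² + 6²)/3) = -19 - 30*(6 + √(4 + 36)/3) = -19 - 30*(6 + √40/3) = -19 - 30*(6 + (2*√10)/3) = -19 - 30*(6 + 2*√10/3) = -19 + (-180 - 20*√10) = -199 - 20*√10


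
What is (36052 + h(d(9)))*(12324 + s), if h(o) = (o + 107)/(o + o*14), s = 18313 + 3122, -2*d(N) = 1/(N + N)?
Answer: 6042062037/5 ≈ 1.2084e+9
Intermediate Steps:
d(N) = -1/(4*N) (d(N) = -1/(2*(N + N)) = -1/(2*N)/2 = -1/(4*N))
s = 21435
h(o) = (107 + o)/(15*o) (h(o) = (107 + o)/(o + 14*o) = (107 + o)/((15*o)) = (107 + o)*(1/(15*o)) = (107 + o)/(15*o))
(36052 + h(d(9)))*(12324 + s) = (36052 + (107 - ¼/9)/(15*((-¼/9))))*(12324 + 21435) = (36052 + (107 - ¼*⅑)/(15*((-¼*⅑))))*33759 = (36052 + (107 - 1/36)/(15*(-1/36)))*33759 = (36052 + (1/15)*(-36)*(3851/36))*33759 = (36052 - 3851/15)*33759 = (536929/15)*33759 = 6042062037/5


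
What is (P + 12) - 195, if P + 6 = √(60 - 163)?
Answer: -189 + I*√103 ≈ -189.0 + 10.149*I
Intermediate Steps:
P = -6 + I*√103 (P = -6 + √(60 - 163) = -6 + √(-103) = -6 + I*√103 ≈ -6.0 + 10.149*I)
(P + 12) - 195 = ((-6 + I*√103) + 12) - 195 = (6 + I*√103) - 195 = -189 + I*√103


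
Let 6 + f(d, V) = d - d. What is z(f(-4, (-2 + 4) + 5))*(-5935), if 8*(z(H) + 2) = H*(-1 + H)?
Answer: -77155/4 ≈ -19289.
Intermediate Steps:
f(d, V) = -6 (f(d, V) = -6 + (d - d) = -6 + 0 = -6)
z(H) = -2 + H*(-1 + H)/8 (z(H) = -2 + (H*(-1 + H))/8 = -2 + H*(-1 + H)/8)
z(f(-4, (-2 + 4) + 5))*(-5935) = (-2 - ⅛*(-6) + (⅛)*(-6)²)*(-5935) = (-2 + ¾ + (⅛)*36)*(-5935) = (-2 + ¾ + 9/2)*(-5935) = (13/4)*(-5935) = -77155/4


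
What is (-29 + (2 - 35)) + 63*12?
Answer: 694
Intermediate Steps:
(-29 + (2 - 35)) + 63*12 = (-29 - 33) + 756 = -62 + 756 = 694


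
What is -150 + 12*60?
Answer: 570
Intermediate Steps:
-150 + 12*60 = -150 + 720 = 570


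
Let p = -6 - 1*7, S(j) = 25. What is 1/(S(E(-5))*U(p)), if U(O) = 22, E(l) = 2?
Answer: 1/550 ≈ 0.0018182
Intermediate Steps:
p = -13 (p = -6 - 7 = -13)
1/(S(E(-5))*U(p)) = 1/(25*22) = 1/550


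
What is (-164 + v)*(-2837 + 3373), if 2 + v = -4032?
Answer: -2250128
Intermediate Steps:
v = -4034 (v = -2 - 4032 = -4034)
(-164 + v)*(-2837 + 3373) = (-164 - 4034)*(-2837 + 3373) = -4198*536 = -2250128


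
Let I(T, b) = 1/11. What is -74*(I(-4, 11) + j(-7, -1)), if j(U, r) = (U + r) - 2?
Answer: 8066/11 ≈ 733.27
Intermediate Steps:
j(U, r) = -2 + U + r
I(T, b) = 1/11
-74*(I(-4, 11) + j(-7, -1)) = -74*(1/11 + (-2 - 7 - 1)) = -74*(1/11 - 10) = -74*(-109/11) = 8066/11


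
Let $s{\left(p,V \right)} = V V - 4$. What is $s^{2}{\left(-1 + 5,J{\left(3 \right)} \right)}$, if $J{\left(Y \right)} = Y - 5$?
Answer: $0$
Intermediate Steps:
$J{\left(Y \right)} = -5 + Y$ ($J{\left(Y \right)} = Y - 5 = -5 + Y$)
$s{\left(p,V \right)} = -4 + V^{2}$ ($s{\left(p,V \right)} = V^{2} - 4 = -4 + V^{2}$)
$s^{2}{\left(-1 + 5,J{\left(3 \right)} \right)} = \left(-4 + \left(-5 + 3\right)^{2}\right)^{2} = \left(-4 + \left(-2\right)^{2}\right)^{2} = \left(-4 + 4\right)^{2} = 0^{2} = 0$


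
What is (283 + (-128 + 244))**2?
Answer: 159201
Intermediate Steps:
(283 + (-128 + 244))**2 = (283 + 116)**2 = 399**2 = 159201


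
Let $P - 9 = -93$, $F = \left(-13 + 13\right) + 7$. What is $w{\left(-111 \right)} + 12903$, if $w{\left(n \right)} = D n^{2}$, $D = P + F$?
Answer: $-935814$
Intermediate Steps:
$F = 7$ ($F = 0 + 7 = 7$)
$P = -84$ ($P = 9 - 93 = -84$)
$D = -77$ ($D = -84 + 7 = -77$)
$w{\left(n \right)} = - 77 n^{2}$
$w{\left(-111 \right)} + 12903 = - 77 \left(-111\right)^{2} + 12903 = \left(-77\right) 12321 + 12903 = -948717 + 12903 = -935814$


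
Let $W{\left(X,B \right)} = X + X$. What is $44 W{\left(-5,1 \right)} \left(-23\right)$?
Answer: $10120$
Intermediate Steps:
$W{\left(X,B \right)} = 2 X$
$44 W{\left(-5,1 \right)} \left(-23\right) = 44 \cdot 2 \left(-5\right) \left(-23\right) = 44 \left(-10\right) \left(-23\right) = \left(-440\right) \left(-23\right) = 10120$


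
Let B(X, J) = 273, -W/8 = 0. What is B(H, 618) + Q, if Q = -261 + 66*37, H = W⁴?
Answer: 2454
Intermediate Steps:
W = 0 (W = -8*0 = 0)
H = 0 (H = 0⁴ = 0)
Q = 2181 (Q = -261 + 2442 = 2181)
B(H, 618) + Q = 273 + 2181 = 2454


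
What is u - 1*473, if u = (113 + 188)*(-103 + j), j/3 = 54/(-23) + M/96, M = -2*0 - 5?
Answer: -24761335/736 ≈ -33643.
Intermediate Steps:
M = -5 (M = 0 - 5 = -5)
j = -5299/736 (j = 3*(54/(-23) - 5/96) = 3*(54*(-1/23) - 5*1/96) = 3*(-54/23 - 5/96) = 3*(-5299/2208) = -5299/736 ≈ -7.1997)
u = -24413207/736 (u = (113 + 188)*(-103 - 5299/736) = 301*(-81107/736) = -24413207/736 ≈ -33170.)
u - 1*473 = -24413207/736 - 1*473 = -24413207/736 - 473 = -24761335/736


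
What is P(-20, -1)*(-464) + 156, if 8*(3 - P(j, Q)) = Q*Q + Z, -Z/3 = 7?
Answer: -2396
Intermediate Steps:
Z = -21 (Z = -3*7 = -21)
P(j, Q) = 45/8 - Q**2/8 (P(j, Q) = 3 - (Q*Q - 21)/8 = 3 - (Q**2 - 21)/8 = 3 - (-21 + Q**2)/8 = 3 + (21/8 - Q**2/8) = 45/8 - Q**2/8)
P(-20, -1)*(-464) + 156 = (45/8 - 1/8*(-1)**2)*(-464) + 156 = (45/8 - 1/8*1)*(-464) + 156 = (45/8 - 1/8)*(-464) + 156 = (11/2)*(-464) + 156 = -2552 + 156 = -2396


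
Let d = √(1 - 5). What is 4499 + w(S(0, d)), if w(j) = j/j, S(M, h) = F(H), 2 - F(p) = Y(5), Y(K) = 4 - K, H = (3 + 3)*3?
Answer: 4500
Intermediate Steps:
H = 18 (H = 6*3 = 18)
F(p) = 3 (F(p) = 2 - (4 - 1*5) = 2 - (4 - 5) = 2 - 1*(-1) = 2 + 1 = 3)
d = 2*I (d = √(-4) = 2*I ≈ 2.0*I)
S(M, h) = 3
w(j) = 1
4499 + w(S(0, d)) = 4499 + 1 = 4500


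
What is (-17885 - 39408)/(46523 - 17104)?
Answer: -57293/29419 ≈ -1.9475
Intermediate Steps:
(-17885 - 39408)/(46523 - 17104) = -57293/29419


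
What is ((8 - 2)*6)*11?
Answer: 396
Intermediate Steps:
((8 - 2)*6)*11 = (6*6)*11 = 36*11 = 396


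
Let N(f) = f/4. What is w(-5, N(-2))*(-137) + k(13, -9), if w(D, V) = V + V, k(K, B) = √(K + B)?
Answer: 139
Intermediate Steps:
k(K, B) = √(B + K)
N(f) = f/4 (N(f) = f*(¼) = f/4)
w(D, V) = 2*V
w(-5, N(-2))*(-137) + k(13, -9) = (2*((¼)*(-2)))*(-137) + √(-9 + 13) = (2*(-½))*(-137) + √4 = -1*(-137) + 2 = 137 + 2 = 139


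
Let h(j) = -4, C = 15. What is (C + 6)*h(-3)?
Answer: -84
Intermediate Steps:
(C + 6)*h(-3) = (15 + 6)*(-4) = 21*(-4) = -84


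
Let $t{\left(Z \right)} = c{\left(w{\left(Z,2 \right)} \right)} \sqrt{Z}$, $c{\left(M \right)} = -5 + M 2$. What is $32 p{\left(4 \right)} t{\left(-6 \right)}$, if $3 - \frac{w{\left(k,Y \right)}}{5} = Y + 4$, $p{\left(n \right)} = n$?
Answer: $- 4480 i \sqrt{6} \approx - 10974.0 i$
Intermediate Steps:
$w{\left(k,Y \right)} = -5 - 5 Y$ ($w{\left(k,Y \right)} = 15 - 5 \left(Y + 4\right) = 15 - 5 \left(4 + Y\right) = 15 - \left(20 + 5 Y\right) = -5 - 5 Y$)
$c{\left(M \right)} = -5 + 2 M$
$t{\left(Z \right)} = - 35 \sqrt{Z}$ ($t{\left(Z \right)} = \left(-5 + 2 \left(-5 - 10\right)\right) \sqrt{Z} = \left(-5 + 2 \left(-15\right)\right) \sqrt{Z} = \left(-5 - 30\right) \sqrt{Z} = - 35 \sqrt{Z}$)
$32 p{\left(4 \right)} t{\left(-6 \right)} = 32 \cdot 4 \left(- 35 \sqrt{-6}\right) = 128 \left(- 35 i \sqrt{6}\right) = - 4480 i \sqrt{6}$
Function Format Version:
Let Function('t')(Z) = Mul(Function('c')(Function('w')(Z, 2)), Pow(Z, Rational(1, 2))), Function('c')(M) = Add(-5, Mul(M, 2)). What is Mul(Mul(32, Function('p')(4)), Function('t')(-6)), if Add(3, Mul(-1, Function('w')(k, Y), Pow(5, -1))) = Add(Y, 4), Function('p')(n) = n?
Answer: Mul(-4480, I, Pow(6, Rational(1, 2))) ≈ Mul(-10974., I)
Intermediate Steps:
Function('w')(k, Y) = Add(-5, Mul(-5, Y)) (Function('w')(k, Y) = Add(15, Mul(-5, Add(Y, 4))) = Add(15, Mul(-5, Add(4, Y))) = Add(15, Add(-20, Mul(-5, Y))) = Add(-5, Mul(-5, Y)))
Function('c')(M) = Add(-5, Mul(2, M))
Function('t')(Z) = Mul(-35, Pow(Z, Rational(1, 2))) (Function('t')(Z) = Mul(Add(-5, Mul(2, Add(-5, Mul(-5, 2)))), Pow(Z, Rational(1, 2))) = Mul(Add(-5, Mul(2, Add(-5, -10))), Pow(Z, Rational(1, 2))) = Mul(Add(-5, Mul(2, -15)), Pow(Z, Rational(1, 2))) = Mul(Add(-5, -30), Pow(Z, Rational(1, 2))) = Mul(-35, Pow(Z, Rational(1, 2))))
Mul(Mul(32, Function('p')(4)), Function('t')(-6)) = Mul(Mul(32, 4), Mul(-35, Pow(-6, Rational(1, 2)))) = Mul(128, Mul(-35, Mul(I, Pow(6, Rational(1, 2))))) = Mul(128, Mul(-35, I, Pow(6, Rational(1, 2)))) = Mul(-4480, I, Pow(6, Rational(1, 2)))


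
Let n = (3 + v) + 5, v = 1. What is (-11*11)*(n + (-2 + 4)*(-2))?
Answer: -605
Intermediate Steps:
n = 9 (n = (3 + 1) + 5 = 4 + 5 = 9)
(-11*11)*(n + (-2 + 4)*(-2)) = (-11*11)*(9 + (-2 + 4)*(-2)) = -121*(9 + 2*(-2)) = -121*(9 - 4) = -121*5 = -605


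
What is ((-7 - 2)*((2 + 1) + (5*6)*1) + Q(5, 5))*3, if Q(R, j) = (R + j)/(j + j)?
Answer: -888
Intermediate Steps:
Q(R, j) = (R + j)/(2*j) (Q(R, j) = (R + j)/((2*j)) = (R + j)*(1/(2*j)) = (R + j)/(2*j))
((-7 - 2)*((2 + 1) + (5*6)*1) + Q(5, 5))*3 = ((-7 - 2)*((2 + 1) + (5*6)*1) + (½)*(5 + 5)/5)*3 = (-9*(3 + 30*1) + (½)*(⅕)*10)*3 = (-9*(3 + 30) + 1)*3 = (-9*33 + 1)*3 = (-297 + 1)*3 = -296*3 = -888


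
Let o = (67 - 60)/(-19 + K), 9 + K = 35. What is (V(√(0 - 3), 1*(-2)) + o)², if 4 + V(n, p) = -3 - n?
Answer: (6 + I*√3)² ≈ 33.0 + 20.785*I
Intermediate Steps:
K = 26 (K = -9 + 35 = 26)
o = 1 (o = (67 - 60)/(-19 + 26) = 7/7 = 7*(⅐) = 1)
V(n, p) = -7 - n (V(n, p) = -4 + (-3 - n) = -7 - n)
(V(√(0 - 3), 1*(-2)) + o)² = ((-7 - √(0 - 3)) + 1)² = ((-7 - √(-3)) + 1)² = ((-7 - I*√3) + 1)² = (-6 - I*√3)²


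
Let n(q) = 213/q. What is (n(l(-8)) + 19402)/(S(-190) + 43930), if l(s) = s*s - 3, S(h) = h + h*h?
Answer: 236747/974048 ≈ 0.24305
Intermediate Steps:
S(h) = h + h²
l(s) = -3 + s² (l(s) = s² - 3 = -3 + s²)
(n(l(-8)) + 19402)/(S(-190) + 43930) = (213/(-3 + (-8)²) + 19402)/(-190*(1 - 190) + 43930) = (213/(-3 + 64) + 19402)/(-190*(-189) + 43930) = (213/61 + 19402)/(35910 + 43930) = (213*(1/61) + 19402)/79840 = (213/61 + 19402)*(1/79840) = (1183735/61)*(1/79840) = 236747/974048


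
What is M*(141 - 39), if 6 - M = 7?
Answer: -102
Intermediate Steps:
M = -1 (M = 6 - 1*7 = 6 - 7 = -1)
M*(141 - 39) = -(141 - 39) = -1*102 = -102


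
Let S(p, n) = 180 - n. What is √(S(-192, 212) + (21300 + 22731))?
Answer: √43999 ≈ 209.76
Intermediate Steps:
√(S(-192, 212) + (21300 + 22731)) = √((180 - 1*212) + (21300 + 22731)) = √((180 - 212) + 44031) = √(-32 + 44031) = √43999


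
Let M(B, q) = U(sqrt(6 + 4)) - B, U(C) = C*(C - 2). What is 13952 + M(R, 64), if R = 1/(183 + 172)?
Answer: 4956509/355 - 2*sqrt(10) ≈ 13956.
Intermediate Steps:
R = 1/355 ≈ 0.0028169
U(C) = C*(-2 + C)
M(B, q) = -B + sqrt(10)*(-2 + sqrt(10)) (M(B, q) = sqrt(6 + 4)*(-2 + sqrt(6 + 4)) - B = sqrt(10)*(-2 + sqrt(10)) - B = -B + sqrt(10)*(-2 + sqrt(10)))
13952 + M(R, 64) = 13952 + (10 - 1*1/355 - 2*sqrt(10)) = 13952 + (10 - 1/355 - 2*sqrt(10)) = 13952 + (3549/355 - 2*sqrt(10)) = 4956509/355 - 2*sqrt(10)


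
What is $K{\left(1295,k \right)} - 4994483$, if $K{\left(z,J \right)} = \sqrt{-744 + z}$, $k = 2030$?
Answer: $-4994483 + \sqrt{551} \approx -4.9945 \cdot 10^{6}$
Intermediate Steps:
$K{\left(1295,k \right)} - 4994483 = \sqrt{-744 + 1295} - 4994483 = \sqrt{551} - 4994483 = -4994483 + \sqrt{551}$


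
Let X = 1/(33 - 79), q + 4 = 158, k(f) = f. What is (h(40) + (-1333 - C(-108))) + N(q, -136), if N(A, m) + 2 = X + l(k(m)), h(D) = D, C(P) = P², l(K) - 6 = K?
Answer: -602095/46 ≈ -13089.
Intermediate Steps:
l(K) = 6 + K
q = 154 (q = -4 + 158 = 154)
X = -1/46 (X = 1/(-46) = -1/46 ≈ -0.021739)
N(A, m) = 183/46 + m (N(A, m) = -2 + (-1/46 + (6 + m)) = -2 + (275/46 + m) = 183/46 + m)
(h(40) + (-1333 - C(-108))) + N(q, -136) = (40 + (-1333 - 1*(-108)²)) + (183/46 - 136) = (40 + (-1333 - 1*11664)) - 6073/46 = (40 + (-1333 - 11664)) - 6073/46 = (40 - 12997) - 6073/46 = -12957 - 6073/46 = -602095/46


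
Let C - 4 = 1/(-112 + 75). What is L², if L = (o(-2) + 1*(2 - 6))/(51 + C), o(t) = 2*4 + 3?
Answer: 67081/4137156 ≈ 0.016214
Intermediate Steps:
o(t) = 11 (o(t) = 8 + 3 = 11)
C = 147/37 (C = 4 + 1/(-112 + 75) = 4 + 1/(-37) = 4 - 1/37 = 147/37 ≈ 3.9730)
L = 259/2034 (L = (11 + 1*(2 - 6))/(51 + 147/37) = (11 + 1*(-4))/(2034/37) = (11 - 4)*(37/2034) = 7*(37/2034) = 259/2034 ≈ 0.12734)
L² = (259/2034)² = 67081/4137156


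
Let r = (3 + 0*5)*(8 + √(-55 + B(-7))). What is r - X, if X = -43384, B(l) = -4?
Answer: 43408 + 3*I*√59 ≈ 43408.0 + 23.043*I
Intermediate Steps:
r = 24 + 3*I*√59 (r = (3 + 0*5)*(8 + √(-55 - 4)) = (3 + 0)*(8 + √(-59)) = 3*(8 + I*√59) = 24 + 3*I*√59 ≈ 24.0 + 23.043*I)
r - X = (24 + 3*I*√59) - 1*(-43384) = (24 + 3*I*√59) + 43384 = 43408 + 3*I*√59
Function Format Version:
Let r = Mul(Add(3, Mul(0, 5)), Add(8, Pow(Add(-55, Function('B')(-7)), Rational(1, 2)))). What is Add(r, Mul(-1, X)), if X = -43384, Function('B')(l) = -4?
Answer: Add(43408, Mul(3, I, Pow(59, Rational(1, 2)))) ≈ Add(43408., Mul(23.043, I))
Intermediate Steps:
r = Add(24, Mul(3, I, Pow(59, Rational(1, 2)))) (r = Mul(Add(3, Mul(0, 5)), Add(8, Pow(Add(-55, -4), Rational(1, 2)))) = Mul(Add(3, 0), Add(8, Pow(-59, Rational(1, 2)))) = Mul(3, Add(8, Mul(I, Pow(59, Rational(1, 2))))) = Add(24, Mul(3, I, Pow(59, Rational(1, 2)))) ≈ Add(24.000, Mul(23.043, I)))
Add(r, Mul(-1, X)) = Add(Add(24, Mul(3, I, Pow(59, Rational(1, 2)))), Mul(-1, -43384)) = Add(Add(24, Mul(3, I, Pow(59, Rational(1, 2)))), 43384) = Add(43408, Mul(3, I, Pow(59, Rational(1, 2))))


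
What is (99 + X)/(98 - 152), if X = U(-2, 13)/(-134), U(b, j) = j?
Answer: -13253/7236 ≈ -1.8315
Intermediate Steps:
X = -13/134 (X = 13/(-134) = 13*(-1/134) = -13/134 ≈ -0.097015)
(99 + X)/(98 - 152) = (99 - 13/134)/(98 - 152) = (13253/134)/(-54) = -1/54*13253/134 = -13253/7236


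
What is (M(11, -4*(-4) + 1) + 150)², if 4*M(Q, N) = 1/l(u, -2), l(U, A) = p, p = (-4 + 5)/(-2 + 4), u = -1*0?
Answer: 90601/4 ≈ 22650.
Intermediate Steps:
u = 0
p = ½ (p = 1/2 = 1*(½) = ½ ≈ 0.50000)
l(U, A) = ½
M(Q, N) = ½ (M(Q, N) = 1/(4*(½)) = (¼)*2 = ½)
(M(11, -4*(-4) + 1) + 150)² = (½ + 150)² = (301/2)² = 90601/4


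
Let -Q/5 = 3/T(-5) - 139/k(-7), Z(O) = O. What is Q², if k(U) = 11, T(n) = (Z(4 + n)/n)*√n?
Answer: 346900/121 + 20850*I*√5/11 ≈ 2866.9 + 4238.4*I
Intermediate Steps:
T(n) = (4 + n)/√n (T(n) = ((4 + n)/n)*√n = (4 + n)/√n)
Q = 695/11 + 15*I*√5 (Q = -5*(3/(((4 - 5)/√(-5))) - 139/11) = -5*(3/((-I*√5/5*(-1))) - 139*1/11) = -5*(3/((I*√5/5)) - 139/11) = -5*(3*(-I*√5) - 139/11) = -5*(-3*I*√5 - 139/11) = -5*(-139/11 - 3*I*√5) = 695/11 + 15*I*√5 ≈ 63.182 + 33.541*I)
Q² = (695/11 + 15*I*√5)²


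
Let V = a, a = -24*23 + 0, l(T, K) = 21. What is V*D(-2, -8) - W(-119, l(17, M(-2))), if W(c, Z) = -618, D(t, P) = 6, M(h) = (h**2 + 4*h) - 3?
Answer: -2694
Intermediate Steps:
M(h) = -3 + h**2 + 4*h
a = -552 (a = -552 + 0 = -552)
V = -552
V*D(-2, -8) - W(-119, l(17, M(-2))) = -552*6 - 1*(-618) = -3312 + 618 = -2694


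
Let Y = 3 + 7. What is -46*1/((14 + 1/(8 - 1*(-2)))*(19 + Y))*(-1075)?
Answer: 494500/4089 ≈ 120.93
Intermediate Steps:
Y = 10
-46*1/((14 + 1/(8 - 1*(-2)))*(19 + Y))*(-1075) = -46*1/((14 + 1/(8 - 1*(-2)))*(19 + 10))*(-1075) = -46*1/(29*(14 + 1/(8 + 2)))*(-1075) = -46*1/(29*(14 + 1/10))*(-1075) = -46/((141/10)*29)*(-1075) = -46/4089/10*(-1075) = -46*10/4089*(-1075) = -460/4089*(-1075) = 494500/4089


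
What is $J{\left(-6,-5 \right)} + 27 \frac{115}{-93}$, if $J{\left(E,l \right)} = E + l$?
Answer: $- \frac{1376}{31} \approx -44.387$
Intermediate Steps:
$J{\left(-6,-5 \right)} + 27 \frac{115}{-93} = \left(-6 - 5\right) + 27 \frac{115}{-93} = -11 + 27 \cdot 115 \left(- \frac{1}{93}\right) = -11 + 27 \left(- \frac{115}{93}\right) = -11 - \frac{1035}{31} = - \frac{1376}{31}$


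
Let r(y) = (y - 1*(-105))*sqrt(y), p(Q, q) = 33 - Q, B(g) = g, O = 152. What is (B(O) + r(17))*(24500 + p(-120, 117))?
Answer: 3747256 + 3007666*sqrt(17) ≈ 1.6148e+7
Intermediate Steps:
r(y) = sqrt(y)*(105 + y) (r(y) = (y + 105)*sqrt(y) = (105 + y)*sqrt(y) = sqrt(y)*(105 + y))
(B(O) + r(17))*(24500 + p(-120, 117)) = (152 + sqrt(17)*(105 + 17))*(24500 + (33 - 1*(-120))) = (152 + sqrt(17)*122)*(24500 + (33 + 120)) = (152 + 122*sqrt(17))*(24500 + 153) = (152 + 122*sqrt(17))*24653 = 3747256 + 3007666*sqrt(17)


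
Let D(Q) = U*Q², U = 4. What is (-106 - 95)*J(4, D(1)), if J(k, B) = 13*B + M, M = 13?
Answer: -13065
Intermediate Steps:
D(Q) = 4*Q²
J(k, B) = 13 + 13*B (J(k, B) = 13*B + 13 = 13 + 13*B)
(-106 - 95)*J(4, D(1)) = (-106 - 95)*(13 + 13*(4*1²)) = -201*(13 + 13*(4*1)) = -201*(13 + 13*4) = -201*(13 + 52) = -201*65 = -13065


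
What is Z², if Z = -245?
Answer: 60025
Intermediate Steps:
Z² = (-245)² = 60025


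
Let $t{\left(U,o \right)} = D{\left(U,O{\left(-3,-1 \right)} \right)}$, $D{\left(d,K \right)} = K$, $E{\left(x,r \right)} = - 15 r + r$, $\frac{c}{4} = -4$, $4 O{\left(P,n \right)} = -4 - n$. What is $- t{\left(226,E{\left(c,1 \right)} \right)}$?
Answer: $\frac{3}{4} \approx 0.75$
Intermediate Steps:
$O{\left(P,n \right)} = -1 - \frac{n}{4}$ ($O{\left(P,n \right)} = \frac{-4 - n}{4} = -1 - \frac{n}{4}$)
$c = -16$ ($c = 4 \left(-4\right) = -16$)
$E{\left(x,r \right)} = - 14 r$
$t{\left(U,o \right)} = - \frac{3}{4}$ ($t{\left(U,o \right)} = -1 - - \frac{1}{4} = -1 + \frac{1}{4} = - \frac{3}{4}$)
$- t{\left(226,E{\left(c,1 \right)} \right)} = \left(-1\right) \left(- \frac{3}{4}\right) = \frac{3}{4}$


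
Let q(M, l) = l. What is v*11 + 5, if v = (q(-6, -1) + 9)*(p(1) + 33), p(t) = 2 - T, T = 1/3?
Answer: 9167/3 ≈ 3055.7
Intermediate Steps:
T = ⅓ ≈ 0.33333
p(t) = 5/3 (p(t) = 2 - 1*⅓ = 2 - ⅓ = 5/3)
v = 832/3 (v = (-1 + 9)*(5/3 + 33) = 8*(104/3) = 832/3 ≈ 277.33)
v*11 + 5 = (832/3)*11 + 5 = 9152/3 + 5 = 9167/3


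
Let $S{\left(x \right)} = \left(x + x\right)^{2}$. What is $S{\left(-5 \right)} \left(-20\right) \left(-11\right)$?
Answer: $22000$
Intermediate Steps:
$S{\left(x \right)} = 4 x^{2}$ ($S{\left(x \right)} = \left(2 x\right)^{2} = 4 x^{2}$)
$S{\left(-5 \right)} \left(-20\right) \left(-11\right) = 4 \left(-5\right)^{2} \left(-20\right) \left(-11\right) = 4 \cdot 25 \left(-20\right) \left(-11\right) = 100 \left(-20\right) \left(-11\right) = \left(-2000\right) \left(-11\right) = 22000$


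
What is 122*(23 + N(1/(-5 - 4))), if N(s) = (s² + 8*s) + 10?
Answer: 317444/81 ≈ 3919.1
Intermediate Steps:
N(s) = 10 + s² + 8*s
122*(23 + N(1/(-5 - 4))) = 122*(23 + (10 + (1/(-5 - 4))² + 8/(-5 - 4))) = 122*(23 + (10 + (1/(-9))² + 8/(-9))) = 122*(23 + (10 + (-⅑)² + 8*(-⅑))) = 122*(23 + (10 + 1/81 - 8/9)) = 122*(23 + 739/81) = 122*(2602/81) = 317444/81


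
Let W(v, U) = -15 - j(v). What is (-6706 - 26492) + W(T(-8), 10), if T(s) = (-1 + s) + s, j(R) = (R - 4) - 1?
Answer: -33191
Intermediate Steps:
j(R) = -5 + R (j(R) = (-4 + R) - 1 = -5 + R)
T(s) = -1 + 2*s
W(v, U) = -10 - v (W(v, U) = -15 - (-5 + v) = -15 + (5 - v) = -10 - v)
(-6706 - 26492) + W(T(-8), 10) = (-6706 - 26492) + (-10 - (-1 + 2*(-8))) = -33198 + (-10 - (-1 - 16)) = -33198 + (-10 - 1*(-17)) = -33198 + (-10 + 17) = -33198 + 7 = -33191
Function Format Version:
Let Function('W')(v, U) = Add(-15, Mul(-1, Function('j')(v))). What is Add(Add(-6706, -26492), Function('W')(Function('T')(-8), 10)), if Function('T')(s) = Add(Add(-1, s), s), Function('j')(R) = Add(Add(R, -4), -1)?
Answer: -33191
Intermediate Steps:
Function('j')(R) = Add(-5, R) (Function('j')(R) = Add(Add(-4, R), -1) = Add(-5, R))
Function('T')(s) = Add(-1, Mul(2, s))
Function('W')(v, U) = Add(-10, Mul(-1, v)) (Function('W')(v, U) = Add(-15, Mul(-1, Add(-5, v))) = Add(-15, Add(5, Mul(-1, v))) = Add(-10, Mul(-1, v)))
Add(Add(-6706, -26492), Function('W')(Function('T')(-8), 10)) = Add(Add(-6706, -26492), Add(-10, Mul(-1, Add(-1, Mul(2, -8))))) = Add(-33198, Add(-10, Mul(-1, Add(-1, -16)))) = Add(-33198, Add(-10, Mul(-1, -17))) = Add(-33198, Add(-10, 17)) = Add(-33198, 7) = -33191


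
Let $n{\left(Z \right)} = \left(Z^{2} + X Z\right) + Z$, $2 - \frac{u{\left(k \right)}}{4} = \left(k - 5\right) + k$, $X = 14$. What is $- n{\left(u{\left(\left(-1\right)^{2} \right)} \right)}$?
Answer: $-700$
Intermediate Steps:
$u{\left(k \right)} = 28 - 8 k$ ($u{\left(k \right)} = 8 - 4 \left(\left(k - 5\right) + k\right) = 8 - 4 \left(\left(-5 + k\right) + k\right) = 8 - 4 \left(-5 + 2 k\right) = 8 - \left(-20 + 8 k\right) = 28 - 8 k$)
$n{\left(Z \right)} = Z^{2} + 15 Z$ ($n{\left(Z \right)} = \left(Z^{2} + 14 Z\right) + Z = Z^{2} + 15 Z$)
$- n{\left(u{\left(\left(-1\right)^{2} \right)} \right)} = - \left(28 - 8 \left(-1\right)^{2}\right) \left(15 + \left(28 - 8 \left(-1\right)^{2}\right)\right) = - \left(28 - 8\right) \left(15 + \left(28 - 8\right)\right) = - 20 \left(15 + 20\right) = - 20 \cdot 35 = \left(-1\right) 700 = -700$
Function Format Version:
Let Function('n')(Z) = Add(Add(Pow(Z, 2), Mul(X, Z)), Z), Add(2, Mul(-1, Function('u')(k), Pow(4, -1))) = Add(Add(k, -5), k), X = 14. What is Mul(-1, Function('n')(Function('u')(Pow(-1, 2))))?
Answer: -700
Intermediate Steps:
Function('u')(k) = Add(28, Mul(-8, k)) (Function('u')(k) = Add(8, Mul(-4, Add(Add(k, -5), k))) = Add(8, Mul(-4, Add(Add(-5, k), k))) = Add(8, Mul(-4, Add(-5, Mul(2, k)))) = Add(8, Add(20, Mul(-8, k))) = Add(28, Mul(-8, k)))
Function('n')(Z) = Add(Pow(Z, 2), Mul(15, Z)) (Function('n')(Z) = Add(Add(Pow(Z, 2), Mul(14, Z)), Z) = Add(Pow(Z, 2), Mul(15, Z)))
Mul(-1, Function('n')(Function('u')(Pow(-1, 2)))) = Mul(-1, Mul(Add(28, Mul(-8, Pow(-1, 2))), Add(15, Add(28, Mul(-8, Pow(-1, 2)))))) = Mul(-1, Mul(Add(28, Mul(-8, 1)), Add(15, Add(28, Mul(-8, 1))))) = Mul(-1, Mul(Add(28, -8), Add(15, Add(28, -8)))) = Mul(-1, Mul(20, Add(15, 20))) = Mul(-1, Mul(20, 35)) = Mul(-1, 700) = -700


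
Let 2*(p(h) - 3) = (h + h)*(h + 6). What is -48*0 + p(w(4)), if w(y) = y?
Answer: 43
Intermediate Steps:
p(h) = 3 + h*(6 + h) (p(h) = 3 + ((h + h)*(h + 6))/2 = 3 + ((2*h)*(6 + h))/2 = 3 + (2*h*(6 + h))/2 = 3 + h*(6 + h))
-48*0 + p(w(4)) = -48*0 + (3 + 4² + 6*4) = 0 + (3 + 16 + 24) = 0 + 43 = 43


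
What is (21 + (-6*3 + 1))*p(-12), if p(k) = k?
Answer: -48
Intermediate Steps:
(21 + (-6*3 + 1))*p(-12) = (21 + (-6*3 + 1))*(-12) = (21 + (-18 + 1))*(-12) = (21 - 17)*(-12) = 4*(-12) = -48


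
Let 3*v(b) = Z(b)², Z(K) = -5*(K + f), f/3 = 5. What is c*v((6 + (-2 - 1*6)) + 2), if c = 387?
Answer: 725625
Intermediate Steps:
f = 15 (f = 3*5 = 15)
Z(K) = -75 - 5*K (Z(K) = -5*(K + 15) = -5*(15 + K) = -75 - 5*K)
v(b) = (-75 - 5*b)²/3
c*v((6 + (-2 - 1*6)) + 2) = 387*(25*(15 + ((6 + (-2 - 1*6)) + 2))²/3) = 387*(25*(15 + ((6 + (-2 - 6)) + 2))²/3) = 387*(25*(15 + ((6 - 8) + 2))²/3) = 387*(25*(15 + (-2 + 2))²/3) = 387*(25*(15 + 0)²/3) = 387*((25/3)*15²) = 387*((25/3)*225) = 387*1875 = 725625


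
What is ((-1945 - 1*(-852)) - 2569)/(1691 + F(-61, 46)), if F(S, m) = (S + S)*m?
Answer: 3662/3921 ≈ 0.93395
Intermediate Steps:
F(S, m) = 2*S*m (F(S, m) = (2*S)*m = 2*S*m)
((-1945 - 1*(-852)) - 2569)/(1691 + F(-61, 46)) = ((-1945 - 1*(-852)) - 2569)/(1691 + 2*(-61)*46) = ((-1945 + 852) - 2569)/(1691 - 5612) = (-1093 - 2569)/(-3921) = -3662*(-1/3921) = 3662/3921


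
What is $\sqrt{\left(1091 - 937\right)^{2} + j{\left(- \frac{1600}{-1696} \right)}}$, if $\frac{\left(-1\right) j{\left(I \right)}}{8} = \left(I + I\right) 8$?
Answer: $\frac{2 \sqrt{16569761}}{53} \approx 153.61$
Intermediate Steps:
$j{\left(I \right)} = - 128 I$ ($j{\left(I \right)} = - 8 \left(I + I\right) 8 = - 8 \cdot 2 I 8 = - 8 \cdot 16 I = - 128 I$)
$\sqrt{\left(1091 - 937\right)^{2} + j{\left(- \frac{1600}{-1696} \right)}} = \sqrt{\left(1091 - 937\right)^{2} - 128 \left(- \frac{1600}{-1696}\right)} = \sqrt{154^{2} - 128 \left(\left(-1600\right) \left(- \frac{1}{1696}\right)\right)} = \sqrt{23716 - \frac{6400}{53}} = \sqrt{\frac{1250548}{53}} = \frac{2 \sqrt{16569761}}{53}$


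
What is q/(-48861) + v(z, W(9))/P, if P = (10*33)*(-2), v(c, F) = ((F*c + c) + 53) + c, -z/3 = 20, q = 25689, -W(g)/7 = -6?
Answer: 12160963/3583140 ≈ 3.3939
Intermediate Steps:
W(g) = 42 (W(g) = -7*(-6) = 42)
z = -60 (z = -3*20 = -60)
v(c, F) = 53 + 2*c + F*c (v(c, F) = ((c + F*c) + 53) + c = (53 + c + F*c) + c = 53 + 2*c + F*c)
P = -660 (P = 330*(-2) = -660)
q/(-48861) + v(z, W(9))/P = 25689/(-48861) + (53 + 2*(-60) + 42*(-60))/(-660) = 25689*(-1/48861) + (53 - 120 - 2520)*(-1/660) = -8563/16287 - 2587*(-1/660) = -8563/16287 + 2587/660 = 12160963/3583140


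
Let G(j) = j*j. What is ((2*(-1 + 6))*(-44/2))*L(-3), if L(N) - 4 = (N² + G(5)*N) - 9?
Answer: 15620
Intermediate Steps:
G(j) = j²
L(N) = -5 + N² + 25*N (L(N) = 4 + ((N² + 5²*N) - 9) = 4 + ((N² + 25*N) - 9) = 4 + (-9 + N² + 25*N) = -5 + N² + 25*N)
((2*(-1 + 6))*(-44/2))*L(-3) = ((2*(-1 + 6))*(-44/2))*(-5 + (-3)² + 25*(-3)) = ((2*5)*(-44*½))*(-5 + 9 - 75) = (10*(-22))*(-71) = -220*(-71) = 15620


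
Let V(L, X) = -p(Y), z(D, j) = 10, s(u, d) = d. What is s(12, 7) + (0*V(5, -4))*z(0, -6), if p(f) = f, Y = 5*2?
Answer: 7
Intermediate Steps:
Y = 10
V(L, X) = -10 (V(L, X) = -1*10 = -10)
s(12, 7) + (0*V(5, -4))*z(0, -6) = 7 + (0*(-10))*10 = 7 + 0*10 = 7 + 0 = 7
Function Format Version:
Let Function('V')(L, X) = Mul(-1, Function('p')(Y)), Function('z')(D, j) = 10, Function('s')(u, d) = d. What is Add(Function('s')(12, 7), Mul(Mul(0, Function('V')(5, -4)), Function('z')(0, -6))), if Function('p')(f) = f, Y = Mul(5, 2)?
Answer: 7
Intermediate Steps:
Y = 10
Function('V')(L, X) = -10 (Function('V')(L, X) = Mul(-1, 10) = -10)
Add(Function('s')(12, 7), Mul(Mul(0, Function('V')(5, -4)), Function('z')(0, -6))) = Add(7, Mul(Mul(0, -10), 10)) = Add(7, Mul(0, 10)) = Add(7, 0) = 7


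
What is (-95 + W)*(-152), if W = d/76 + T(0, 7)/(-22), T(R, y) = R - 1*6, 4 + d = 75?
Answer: 156822/11 ≈ 14257.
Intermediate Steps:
d = 71 (d = -4 + 75 = 71)
T(R, y) = -6 + R (T(R, y) = R - 6 = -6 + R)
W = 1009/836 (W = 71/76 + (-6 + 0)/(-22) = 71*(1/76) - 6*(-1/22) = 71/76 + 3/11 = 1009/836 ≈ 1.2069)
(-95 + W)*(-152) = (-95 + 1009/836)*(-152) = -78411/836*(-152) = 156822/11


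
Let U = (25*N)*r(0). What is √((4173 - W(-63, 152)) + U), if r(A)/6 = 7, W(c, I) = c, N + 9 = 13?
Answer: 2*√2109 ≈ 91.848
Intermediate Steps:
N = 4 (N = -9 + 13 = 4)
r(A) = 42 (r(A) = 6*7 = 42)
U = 4200 (U = (25*4)*42 = 100*42 = 4200)
√((4173 - W(-63, 152)) + U) = √((4173 - 1*(-63)) + 4200) = √((4173 + 63) + 4200) = √(4236 + 4200) = √8436 = 2*√2109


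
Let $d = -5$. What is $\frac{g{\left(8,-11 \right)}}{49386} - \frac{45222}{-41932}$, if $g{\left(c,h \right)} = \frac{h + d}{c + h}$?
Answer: $\frac{1675167997}{1553140314} \approx 1.0786$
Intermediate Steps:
$g{\left(c,h \right)} = \frac{-5 + h}{c + h}$ ($g{\left(c,h \right)} = \frac{h - 5}{c + h} = \frac{-5 + h}{c + h}$)
$\frac{g{\left(8,-11 \right)}}{49386} - \frac{45222}{-41932} = \frac{\frac{1}{8 - 11} \left(-5 - 11\right)}{49386} - \frac{45222}{-41932} = \frac{1}{-3} \left(-16\right) \frac{1}{49386} - - \frac{22611}{20966} = \left(- \frac{1}{3}\right) \left(-16\right) \frac{1}{49386} + \frac{22611}{20966} = \frac{16}{3} \cdot \frac{1}{49386} + \frac{22611}{20966} = \frac{8}{74079} + \frac{22611}{20966} = \frac{1675167997}{1553140314}$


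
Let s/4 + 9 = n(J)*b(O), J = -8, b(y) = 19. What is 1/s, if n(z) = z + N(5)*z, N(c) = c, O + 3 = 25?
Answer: -1/3684 ≈ -0.00027144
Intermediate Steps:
O = 22 (O = -3 + 25 = 22)
n(z) = 6*z (n(z) = z + 5*z = 6*z)
s = -3684 (s = -36 + 4*((6*(-8))*19) = -36 + 4*(-48*19) = -36 + 4*(-912) = -36 - 3648 = -3684)
1/s = 1/(-3684) = -1/3684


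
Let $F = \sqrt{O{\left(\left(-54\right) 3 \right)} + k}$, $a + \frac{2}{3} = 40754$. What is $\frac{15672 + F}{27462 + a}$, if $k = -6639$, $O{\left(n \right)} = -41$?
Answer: $\frac{23508}{102323} + \frac{3 i \sqrt{1670}}{102323} \approx 0.22974 + 0.0011981 i$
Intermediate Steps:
$a = \frac{122260}{3}$ ($a = - \frac{2}{3} + 40754 = \frac{122260}{3} \approx 40753.0$)
$F = 2 i \sqrt{1670}$ ($F = \sqrt{-41 - 6639} = \sqrt{-6680} = 2 i \sqrt{1670} \approx 81.731 i$)
$\frac{15672 + F}{27462 + a} = \frac{15672 + 2 i \sqrt{1670}}{27462 + \frac{122260}{3}} = \frac{15672 + 2 i \sqrt{1670}}{\frac{204646}{3}} = \left(15672 + 2 i \sqrt{1670}\right) \frac{3}{204646} = \frac{23508}{102323} + \frac{3 i \sqrt{1670}}{102323}$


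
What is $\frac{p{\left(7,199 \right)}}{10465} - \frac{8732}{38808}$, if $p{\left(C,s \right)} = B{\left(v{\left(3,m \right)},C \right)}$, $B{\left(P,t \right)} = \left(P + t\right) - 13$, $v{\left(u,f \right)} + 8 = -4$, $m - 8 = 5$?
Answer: $- \frac{3288533}{14504490} \approx -0.22673$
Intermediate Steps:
$m = 13$ ($m = 8 + 5 = 13$)
$v{\left(u,f \right)} = -12$ ($v{\left(u,f \right)} = -8 - 4 = -12$)
$B{\left(P,t \right)} = -13 + P + t$
$p{\left(C,s \right)} = -25 + C$ ($p{\left(C,s \right)} = -13 - 12 + C = -25 + C$)
$\frac{p{\left(7,199 \right)}}{10465} - \frac{8732}{38808} = \frac{-25 + 7}{10465} - \frac{8732}{38808} = \left(-18\right) \frac{1}{10465} - \frac{2183}{9702} = - \frac{18}{10465} - \frac{2183}{9702} = - \frac{3288533}{14504490}$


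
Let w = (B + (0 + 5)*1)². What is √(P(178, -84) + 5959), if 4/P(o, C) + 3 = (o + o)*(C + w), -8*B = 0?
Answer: √2629671153963/21007 ≈ 77.195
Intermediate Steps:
B = 0 (B = -⅛*0 = 0)
w = 25 (w = (0 + (0 + 5)*1)² = (0 + 5*1)² = (0 + 5)² = 5² = 25)
P(o, C) = 4/(-3 + 2*o*(25 + C)) (P(o, C) = 4/(-3 + (o + o)*(C + 25)) = 4/(-3 + (2*o)*(25 + C)) = 4/(-3 + 2*o*(25 + C)))
√(P(178, -84) + 5959) = √(4/(-3 + 50*178 + 2*(-84)*178) + 5959) = √(4/(-3 + 8900 - 29904) + 5959) = √(4/(-21007) + 5959) = √(4*(-1/21007) + 5959) = √(-4/21007 + 5959) = √(125180709/21007) = √2629671153963/21007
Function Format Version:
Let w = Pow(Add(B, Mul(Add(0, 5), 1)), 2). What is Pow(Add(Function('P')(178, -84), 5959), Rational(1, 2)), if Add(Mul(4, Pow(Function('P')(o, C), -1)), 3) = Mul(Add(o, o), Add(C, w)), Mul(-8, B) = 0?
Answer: Mul(Rational(1, 21007), Pow(2629671153963, Rational(1, 2))) ≈ 77.195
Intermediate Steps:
B = 0 (B = Mul(Rational(-1, 8), 0) = 0)
w = 25 (w = Pow(Add(0, Mul(Add(0, 5), 1)), 2) = Pow(Add(0, Mul(5, 1)), 2) = Pow(Add(0, 5), 2) = Pow(5, 2) = 25)
Function('P')(o, C) = Mul(4, Pow(Add(-3, Mul(2, o, Add(25, C))), -1)) (Function('P')(o, C) = Mul(4, Pow(Add(-3, Mul(Add(o, o), Add(C, 25))), -1)) = Mul(4, Pow(Add(-3, Mul(Mul(2, o), Add(25, C))), -1)) = Mul(4, Pow(Add(-3, Mul(2, o, Add(25, C))), -1)))
Pow(Add(Function('P')(178, -84), 5959), Rational(1, 2)) = Pow(Add(Mul(4, Pow(Add(-3, Mul(50, 178), Mul(2, -84, 178)), -1)), 5959), Rational(1, 2)) = Pow(Add(Mul(4, Pow(Add(-3, 8900, -29904), -1)), 5959), Rational(1, 2)) = Pow(Add(Mul(4, Pow(-21007, -1)), 5959), Rational(1, 2)) = Pow(Add(Mul(4, Rational(-1, 21007)), 5959), Rational(1, 2)) = Pow(Add(Rational(-4, 21007), 5959), Rational(1, 2)) = Pow(Rational(125180709, 21007), Rational(1, 2)) = Mul(Rational(1, 21007), Pow(2629671153963, Rational(1, 2)))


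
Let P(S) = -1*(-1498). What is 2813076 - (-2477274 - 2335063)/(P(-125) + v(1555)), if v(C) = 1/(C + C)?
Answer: 13120471388426/4658781 ≈ 2.8163e+6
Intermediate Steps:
v(C) = 1/(2*C)
P(S) = 1498
2813076 - (-2477274 - 2335063)/(P(-125) + v(1555)) = 2813076 - (-2477274 - 2335063)/(1498 + (1/2)/1555) = 2813076 - (-4812337)/(1498 + (1/2)*(1/1555)) = 2813076 - (-4812337)/(1498 + 1/3110) = 2813076 - (-4812337)/4658781/3110 = 2813076 - (-4812337)*3110/4658781 = 2813076 - 1*(-14966368070/4658781) = 2813076 + 14966368070/4658781 = 13120471388426/4658781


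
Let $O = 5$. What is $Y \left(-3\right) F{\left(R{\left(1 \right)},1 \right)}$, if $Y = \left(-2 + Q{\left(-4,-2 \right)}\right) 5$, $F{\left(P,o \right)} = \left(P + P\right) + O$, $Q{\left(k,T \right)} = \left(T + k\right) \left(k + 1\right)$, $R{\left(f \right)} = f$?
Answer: $-1680$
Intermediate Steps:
$Q{\left(k,T \right)} = \left(1 + k\right) \left(T + k\right)$ ($Q{\left(k,T \right)} = \left(T + k\right) \left(1 + k\right) = \left(1 + k\right) \left(T + k\right)$)
$F{\left(P,o \right)} = 5 + 2 P$ ($F{\left(P,o \right)} = \left(P + P\right) + 5 = 2 P + 5 = 5 + 2 P$)
$Y = 80$ ($Y = \left(-2 - \left(-2 - 16\right)\right) 5 = \left(-2 + \left(-2 - 4 + 16 + 8\right)\right) 5 = \left(-2 + 18\right) 5 = 16 \cdot 5 = 80$)
$Y \left(-3\right) F{\left(R{\left(1 \right)},1 \right)} = 80 \left(-3\right) \left(5 + 2 \cdot 1\right) = - 240 \left(5 + 2\right) = \left(-240\right) 7 = -1680$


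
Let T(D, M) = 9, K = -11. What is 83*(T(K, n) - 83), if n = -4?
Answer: -6142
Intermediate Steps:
83*(T(K, n) - 83) = 83*(9 - 83) = 83*(-74) = -6142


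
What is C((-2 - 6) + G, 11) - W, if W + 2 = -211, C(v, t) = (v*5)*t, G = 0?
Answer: -227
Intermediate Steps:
C(v, t) = 5*t*v (C(v, t) = (5*v)*t = 5*t*v)
W = -213 (W = -2 - 211 = -213)
C((-2 - 6) + G, 11) - W = 5*11*((-2 - 6) + 0) - 1*(-213) = 5*11*(-8 + 0) + 213 = 5*11*(-8) + 213 = -440 + 213 = -227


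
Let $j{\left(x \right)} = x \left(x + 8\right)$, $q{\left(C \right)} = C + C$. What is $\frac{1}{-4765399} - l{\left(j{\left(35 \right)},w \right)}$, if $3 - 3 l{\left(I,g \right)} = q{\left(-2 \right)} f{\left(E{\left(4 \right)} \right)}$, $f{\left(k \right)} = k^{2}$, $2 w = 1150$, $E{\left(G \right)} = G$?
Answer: $- \frac{319281736}{14296197} \approx -22.333$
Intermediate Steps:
$q{\left(C \right)} = 2 C$
$w = 575$ ($w = \frac{1}{2} \cdot 1150 = 575$)
$j{\left(x \right)} = x \left(8 + x\right)$
$l{\left(I,g \right)} = \frac{67}{3}$ ($l{\left(I,g \right)} = 1 - \frac{2 \left(-2\right) 4^{2}}{3} = 1 - \frac{\left(-4\right) 16}{3} = 1 - - \frac{64}{3} = 1 + \frac{64}{3} = \frac{67}{3}$)
$\frac{1}{-4765399} - l{\left(j{\left(35 \right)},w \right)} = \frac{1}{-4765399} - \frac{67}{3} = - \frac{1}{4765399} - \frac{67}{3} = - \frac{319281736}{14296197}$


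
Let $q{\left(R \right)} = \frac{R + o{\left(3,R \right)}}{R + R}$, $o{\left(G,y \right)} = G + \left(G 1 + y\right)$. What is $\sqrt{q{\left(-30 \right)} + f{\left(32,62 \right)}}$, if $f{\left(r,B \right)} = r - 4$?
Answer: $\frac{17 \sqrt{10}}{10} \approx 5.3759$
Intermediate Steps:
$f{\left(r,B \right)} = -4 + r$
$o{\left(G,y \right)} = y + 2 G$ ($o{\left(G,y \right)} = G + \left(G + y\right) = y + 2 G$)
$q{\left(R \right)} = \frac{6 + 2 R}{2 R}$ ($q{\left(R \right)} = \frac{R + \left(R + 2 \cdot 3\right)}{R + R} = \frac{R + \left(R + 6\right)}{2 R} = \left(R + \left(6 + R\right)\right) \frac{1}{2 R} = \left(6 + 2 R\right) \frac{1}{2 R} = \frac{6 + 2 R}{2 R}$)
$\sqrt{q{\left(-30 \right)} + f{\left(32,62 \right)}} = \sqrt{\frac{3 - 30}{-30} + \left(-4 + 32\right)} = \sqrt{\left(- \frac{1}{30}\right) \left(-27\right) + 28} = \sqrt{\frac{9}{10} + 28} = \sqrt{\frac{289}{10}} = \frac{17 \sqrt{10}}{10}$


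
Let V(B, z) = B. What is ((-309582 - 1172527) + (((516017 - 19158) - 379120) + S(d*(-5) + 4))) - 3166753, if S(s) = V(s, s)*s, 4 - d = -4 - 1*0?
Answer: -4529827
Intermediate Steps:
d = 8 (d = 4 - (-4 - 1*0) = 4 - (-4 + 0) = 4 - 1*(-4) = 4 + 4 = 8)
S(s) = s**2 (S(s) = s*s = s**2)
((-309582 - 1172527) + (((516017 - 19158) - 379120) + S(d*(-5) + 4))) - 3166753 = ((-309582 - 1172527) + (((516017 - 19158) - 379120) + (8*(-5) + 4)**2)) - 3166753 = (-1482109 + ((496859 - 379120) + (-40 + 4)**2)) - 3166753 = (-1482109 + (117739 + (-36)**2)) - 3166753 = (-1482109 + (117739 + 1296)) - 3166753 = (-1482109 + 119035) - 3166753 = -1363074 - 3166753 = -4529827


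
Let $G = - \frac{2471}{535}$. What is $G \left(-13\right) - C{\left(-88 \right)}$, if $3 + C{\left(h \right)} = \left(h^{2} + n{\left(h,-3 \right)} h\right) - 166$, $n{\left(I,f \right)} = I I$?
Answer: $\frac{360567018}{535} \approx 6.7396 \cdot 10^{5}$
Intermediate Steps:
$n{\left(I,f \right)} = I^{2}$
$G = - \frac{2471}{535}$ ($G = \left(-2471\right) \frac{1}{535} = - \frac{2471}{535} \approx -4.6187$)
$C{\left(h \right)} = -169 + h^{2} + h^{3}$ ($C{\left(h \right)} = -3 - \left(166 - h^{2} - h^{2} h\right) = -3 - \left(166 - h^{2} - h^{3}\right) = -3 + \left(-166 + h^{2} + h^{3}\right) = -169 + h^{2} + h^{3}$)
$G \left(-13\right) - C{\left(-88 \right)} = \left(- \frac{2471}{535}\right) \left(-13\right) - \left(-169 + \left(-88\right)^{2} + \left(-88\right)^{3}\right) = \frac{32123}{535} - \left(-169 + 7744 - 681472\right) = \frac{32123}{535} - -673897 = \frac{32123}{535} + 673897 = \frac{360567018}{535}$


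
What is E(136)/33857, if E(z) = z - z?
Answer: 0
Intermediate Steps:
E(z) = 0
E(136)/33857 = 0/33857 = 0*(1/33857) = 0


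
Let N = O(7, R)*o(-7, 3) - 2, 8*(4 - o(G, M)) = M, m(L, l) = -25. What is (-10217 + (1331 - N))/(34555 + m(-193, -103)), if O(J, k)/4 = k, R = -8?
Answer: -4384/17265 ≈ -0.25392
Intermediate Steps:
O(J, k) = 4*k
o(G, M) = 4 - M/8
N = -118 (N = (4*(-8))*(4 - ⅛*3) - 2 = -32*(4 - 3/8) - 2 = -32*29/8 - 2 = -116 - 2 = -118)
(-10217 + (1331 - N))/(34555 + m(-193, -103)) = (-10217 + (1331 - 1*(-118)))/(34555 - 25) = (-10217 + (1331 + 118))/34530 = (-10217 + 1449)*(1/34530) = -8768*1/34530 = -4384/17265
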